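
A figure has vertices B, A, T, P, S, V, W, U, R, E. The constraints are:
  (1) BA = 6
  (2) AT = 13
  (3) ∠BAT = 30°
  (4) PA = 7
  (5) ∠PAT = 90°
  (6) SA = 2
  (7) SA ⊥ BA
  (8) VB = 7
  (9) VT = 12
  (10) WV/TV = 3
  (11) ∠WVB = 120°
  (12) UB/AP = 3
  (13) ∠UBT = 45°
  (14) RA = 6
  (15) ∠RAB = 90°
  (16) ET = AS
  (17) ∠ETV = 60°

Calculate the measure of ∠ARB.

Step 1: By the law of cosines on triangle RAB: RB² = 6² + 6² − 2·6·6·cos(90°) = 72, so RB = 6·√2.
Step 2: By the inverse law of cosines on triangle ARB: cos(∠ARB) = (6² + (6·√2)² − 6²) / (2·6·6·√2) = 72/101.82 = 0.7071, so ∠ARB = 45°.

Therefore, the measure of angle ∠ARB = 45°.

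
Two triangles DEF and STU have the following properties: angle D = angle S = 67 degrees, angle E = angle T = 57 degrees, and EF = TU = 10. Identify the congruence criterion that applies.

The given information provides:
angle D = angle S = 67 degrees, angle E = angle T = 57 degrees, and EF = TU = 10
This matches the AAS congruence theorem.
Two pairs of corresponding angles and a non-included side are equal (Angle-Angle-Side).

AAS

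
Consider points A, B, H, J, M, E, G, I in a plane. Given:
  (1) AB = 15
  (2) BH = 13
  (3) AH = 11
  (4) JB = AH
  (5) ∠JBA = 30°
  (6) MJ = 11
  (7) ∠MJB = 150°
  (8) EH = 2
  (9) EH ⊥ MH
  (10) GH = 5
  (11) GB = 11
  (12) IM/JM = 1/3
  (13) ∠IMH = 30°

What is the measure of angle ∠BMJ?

From the given relations: JB = AH = 11.
Step 1: By the law of cosines on triangle MJB: MB² = 11² + 11² − 2·11·11·cos(150°) = 451.58, so MB ≈ 21.25.
Step 2: By the inverse law of cosines on triangle BMJ: cos(∠BMJ) = (21.25² + 11² − 11²) / (2·21.25·11) = 451.58/467.51 = 0.9659, so ∠BMJ = 15°.

Therefore, the measure of angle ∠BMJ = 15°.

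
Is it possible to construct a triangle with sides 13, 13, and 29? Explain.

The longest side is 29. The other two sides sum to 13 + 13 = 26.
Since 26 ≤ 29, the two shorter sides cannot reach around to close the triangle.

No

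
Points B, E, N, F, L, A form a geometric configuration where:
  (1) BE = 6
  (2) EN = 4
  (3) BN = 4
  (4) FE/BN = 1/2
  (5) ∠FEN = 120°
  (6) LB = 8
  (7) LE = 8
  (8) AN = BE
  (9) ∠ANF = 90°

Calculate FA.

From the given relations: FE = 1/2·BN = 1/2·4 = 2; AN = BE = 6.
Step 1: By the law of cosines on triangle FEN: FN² = 2² + 4² − 2·2·4·cos(120°) = 28, so FN = 2·√7.
Step 2: By the law of cosines on triangle FNA: FA² = (2·√7)² + 6² − 2·2·√7·6·cos(90°) = 64, so FA = 8.

Therefore, the length of FA = 8.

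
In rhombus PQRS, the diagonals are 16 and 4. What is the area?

The diagonals of a rhombus divide it into four right triangles.
Each triangle has legs 16/ 2 = 8 and 4/2 = 2, so each has area (1/2)*8*2 = 8.
Four such triangles give total area = (d1 * d2) / 2 = 32.

32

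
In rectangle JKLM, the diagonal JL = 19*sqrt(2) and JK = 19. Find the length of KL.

Using the Pythagorean theorem: d^2 = a^2 + b^2
b^2 = d^2 - a^2
b^2 = 722 - 361
b^2 = 361
b = sqrt(361) = 19

19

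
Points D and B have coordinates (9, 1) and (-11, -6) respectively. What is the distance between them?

d = sqrt((-11 - 9)^2 + (-6 - 1)^2)
d = sqrt(-20^2 + -7^2)
d = sqrt(400 + 49)
d = sqrt(449)

sqrt(449)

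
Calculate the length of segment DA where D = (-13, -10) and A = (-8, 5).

The horizontal distance is |-8 - -13| = 5 and the vertical distance is |5 - -10| = 15.
By the Pythagorean theorem, d = sqrt(5^2 + 15^2) = sqrt(250) = 5*sqrt(10).

5*sqrt(10)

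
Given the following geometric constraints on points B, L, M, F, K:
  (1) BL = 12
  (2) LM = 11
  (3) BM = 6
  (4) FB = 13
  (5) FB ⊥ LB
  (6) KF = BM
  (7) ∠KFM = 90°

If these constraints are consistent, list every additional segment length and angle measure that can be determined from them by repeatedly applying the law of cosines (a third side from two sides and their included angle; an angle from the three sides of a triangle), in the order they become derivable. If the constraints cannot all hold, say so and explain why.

The constraints are consistent. Derivable facts, in order:
After 1 step:
- LF ≈ 17.69
- ∠BLM = 29.84°
- ∠BML = 84.35°
- ∠LBM = 65.81°
After 2 steps:
- ∠BFL = 42.71°
- ∠BLF = 47.29°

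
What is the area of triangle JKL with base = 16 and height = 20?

A triangle's area is half the area of a rectangle with the same base and height.
Area = (1/2) * 16 * 20 = 160.

160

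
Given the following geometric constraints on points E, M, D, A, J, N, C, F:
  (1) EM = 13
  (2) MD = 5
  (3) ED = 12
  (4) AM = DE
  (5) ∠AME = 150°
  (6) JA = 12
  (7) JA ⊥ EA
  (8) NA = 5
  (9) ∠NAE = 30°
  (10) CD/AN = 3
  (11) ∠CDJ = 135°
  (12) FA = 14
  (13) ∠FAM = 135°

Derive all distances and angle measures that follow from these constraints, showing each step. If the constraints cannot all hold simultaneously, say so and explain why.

The constraints are consistent.

From the given relations:
  AM = DE = 12
  CD = 3·AN = 3·5 = 15

Step 1: From EM = 13, MA = 12, and ∠EMA = 150°, by the law of cosines:
  EA² = EM² + MA² - 2·EM·MA·cos(150°) = 169 + 144 + 270.2 = 583.2
  EA ≈ 24.15

Step 2: From MA = 12, AF = 14, and ∠MAF = 135°, by the law of cosines:
  MF² = MA² + AF² - 2·MA·AF·cos(135°) = 144 + 196 + 237.6 = 577.6
  MF ≈ 24.03

Step 3: From ED = 12, EM = 13, DM = 5, by the inverse law of cosines:
  cos(∠DEM) = (ED² + EM² - DM²) / (2·ED·EM)
  ∠DEM = 22.62°

Step 4: From MD = 5, ME = 13, DE = 12, by the inverse law of cosines:
  cos(∠DME) = (MD² + ME² - DE²) / (2·MD·ME)
  ∠DME = 67.38°

Step 5: From DE = 12, DM = 5, EM = 13, by the inverse law of cosines:
  cos(∠EDM) = (DE² + DM² - EM²) / (2·DE·DM)
  ∠EDM = 90°

Step 6: From EA = 24.15, AJ = 12, and ∠EAJ = 90°, by the law of cosines:
  EJ² = EA² + AJ² - 2·EA·AJ·cos(90°) = 583.2 + 144 - 0 = 727.2
  EJ ≈ 26.97

Step 7: From EA = 24.15, AN = 5, and ∠EAN = 30°, by the law of cosines:
  EN² = EA² + AN² - 2·EA·AN·cos(30°) = 583.2 + 25 - 209.1 = 399.1
  EN ≈ 19.98

Step 8: From EA = 24.15, EM = 13, AM = 12, by the inverse law of cosines:
  cos(∠AEM) = (EA² + EM² - AM²) / (2·EA·EM)
  ∠AEM = 14.39°

Step 9: From MA = 12, MF = 24.03, AF = 14, by the inverse law of cosines:
  cos(∠AMF) = (MA² + MF² - AF²) / (2·MA·MF)
  ∠AMF = 24.32°

Step 10: From AE = 24.15, AM = 12, EM = 13, by the inverse law of cosines:
  cos(∠EAM) = (AE² + AM² - EM²) / (2·AE·AM)
  ∠EAM = 15.61°

Step 11: From FA = 14, FM = 24.03, AM = 12, by the inverse law of cosines:
  cos(∠AFM) = (FA² + FM² - AM²) / (2·FA·FM)
  ∠AFM = 20.68°

Step 12: From EA = 24.15, EJ = 26.97, AJ = 12, by the inverse law of cosines:
  cos(∠AEJ) = (EA² + EJ² - AJ²) / (2·EA·EJ)
  ∠AEJ = 26.42°

Step 13: From EA = 24.15, EN = 19.98, AN = 5, by the inverse law of cosines:
  cos(∠AEN) = (EA² + EN² - AN²) / (2·EA·EN)
  ∠AEN = 7.19°

Step 14: From JA = 12, JE = 26.97, AE = 24.15, by the inverse law of cosines:
  cos(∠AJE) = (JA² + JE² - AE²) / (2·JA·JE)
  ∠AJE = 63.58°

Step 15: From NA = 5, NE = 19.98, AE = 24.15, by the inverse law of cosines:
  cos(∠ANE) = (NA² + NE² - AE²) / (2·NA·NE)
  ∠ANE = 142.81°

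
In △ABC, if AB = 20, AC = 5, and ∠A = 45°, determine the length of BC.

Law of cosines: BC^2 = 20^2 + 5^2 - 2(20)(5)cos(45°) = 425 - 100*sqrt(2), so BC = 5*sqrt(17 - 4*sqrt(2)).

5*sqrt(17 - 4*sqrt(2))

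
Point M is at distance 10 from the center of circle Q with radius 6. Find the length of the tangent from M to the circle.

The tangent, radius, and line from the external point to the center form a right triangle.
The right angle is where the tangent meets the radius.
By the Pythagorean theorem: tangent² + 6² = 10²
tangent² = 100 - 36 = 64
tangent = 8

8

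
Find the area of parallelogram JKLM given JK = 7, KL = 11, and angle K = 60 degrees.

The area of a parallelogram equals the product of two adjacent sides times the sine of the included angle.
This is because the height equals 11 * sin(60°) = 11*sqrt(3)/2.
Area = 7 * 11*sqrt(3)/2 = 77*sqrt(3)/2

77*sqrt(3)/2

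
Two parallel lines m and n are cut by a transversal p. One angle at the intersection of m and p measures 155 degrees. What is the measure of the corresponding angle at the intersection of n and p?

Corresponding angles are equal: 155 degrees.

155 degrees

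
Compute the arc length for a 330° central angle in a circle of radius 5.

Arc length = 2πr × θ/360
= 2π × 5 × 11/12
= 55*pi/6

55*pi/6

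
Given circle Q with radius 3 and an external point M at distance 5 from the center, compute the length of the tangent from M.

Let T be the point of tangency. Then QT ⊥ MT (radius ⊥ tangent).
In right triangle QTM: QM² = QT² + MT²
5² = 3² + MT²
MT² = 16, MT = 4

4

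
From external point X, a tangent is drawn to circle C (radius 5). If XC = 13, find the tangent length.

Let T be the point of tangency. Then CT ⊥ XT (radius ⊥ tangent).
In right triangle CTX: CX² = CT² + XT²
13² = 5² + XT²
XT² = 144, XT = 12

12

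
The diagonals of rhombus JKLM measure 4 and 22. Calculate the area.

Area of a rhombus = (d1 * d2) / 2
Area = (4 * 22) / 2
Area = 88 / 2
Area = 44

44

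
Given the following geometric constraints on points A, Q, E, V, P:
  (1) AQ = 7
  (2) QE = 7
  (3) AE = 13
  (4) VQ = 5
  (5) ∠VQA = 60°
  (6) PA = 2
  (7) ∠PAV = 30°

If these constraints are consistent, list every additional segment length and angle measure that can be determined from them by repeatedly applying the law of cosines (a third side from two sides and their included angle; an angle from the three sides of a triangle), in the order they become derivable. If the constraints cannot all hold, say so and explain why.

The constraints are consistent. Derivable facts, in order:
After 1 step:
- AV = √39
- ∠AEQ = 21.79°
- ∠AQE = 136.43°
- ∠EAQ = 21.79°
After 2 steps:
- VP ≈ 4.62
- ∠AVQ = 76.1°
- ∠QAV = 43.9°
After 3 steps:
- ∠APV = 137.51°
- ∠AVP = 12.49°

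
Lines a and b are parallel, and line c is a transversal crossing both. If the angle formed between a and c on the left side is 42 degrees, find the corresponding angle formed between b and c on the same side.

When a transversal crosses parallel lines, angles in the same position at each intersection are called corresponding angles.
These are always equal, so the answer is 42 degrees.

42 degrees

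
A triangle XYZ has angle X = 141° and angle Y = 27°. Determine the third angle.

By the triangle angle sum property, the three interior angles of any triangle add up to 180°.
We know angle X = 141° and angle Y = 27°, so their sum is 168°.
Therefore angle Z = 180° - 168° = 12°.

12 degrees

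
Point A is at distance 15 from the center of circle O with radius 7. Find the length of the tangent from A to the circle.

tangent = √(d² - r²) = √(15² - 7²) = √(225 - 49) = √176 = 4*sqrt(11)

4*sqrt(11)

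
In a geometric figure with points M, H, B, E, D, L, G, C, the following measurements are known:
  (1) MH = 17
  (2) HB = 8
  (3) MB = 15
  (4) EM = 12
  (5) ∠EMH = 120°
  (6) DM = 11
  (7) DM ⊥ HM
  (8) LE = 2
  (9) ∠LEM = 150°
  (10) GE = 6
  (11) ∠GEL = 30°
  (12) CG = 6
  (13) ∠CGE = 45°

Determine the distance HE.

Step 1: By the law of cosines on triangle HME: HE² = 17² + 12² − 2·17·12·cos(120°) = 637, so HE = 7·√13.

Therefore, the length of HE = 7·√13.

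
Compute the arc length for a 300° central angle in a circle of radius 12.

Arc length = 2πr × θ/360
= 2π × 12 × 5/6
= 20*pi

20*pi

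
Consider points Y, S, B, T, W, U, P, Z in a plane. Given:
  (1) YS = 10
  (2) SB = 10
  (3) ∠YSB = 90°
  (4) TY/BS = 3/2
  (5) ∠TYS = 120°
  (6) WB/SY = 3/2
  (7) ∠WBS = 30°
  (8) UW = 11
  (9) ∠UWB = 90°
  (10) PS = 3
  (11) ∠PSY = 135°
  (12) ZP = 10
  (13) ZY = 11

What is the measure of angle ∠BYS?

Step 1: By the law of cosines on triangle YSB: YB² = 10² + 10² − 2·10·10·cos(90°) = 200, so YB = 10·√2.
Step 2: By the inverse law of cosines on triangle BYS: cos(∠BYS) = ((10·√2)² + 10² − 10²) / (2·10·√2·10) = 200/282.84 = 0.7071, so ∠BYS = 45°.

Therefore, the measure of angle ∠BYS = 45°.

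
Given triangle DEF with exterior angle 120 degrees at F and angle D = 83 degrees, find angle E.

By the exterior angle theorem: exterior angle = sum of remote interior angles.
120 = 83 + angle E
angle E = 120 - 83 = 37 degrees

37 degrees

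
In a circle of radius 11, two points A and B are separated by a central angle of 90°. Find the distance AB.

Chord length = 2r sin(θ/2)
= 2 × 11 × sin(90°/2)
= 2 × 11 × sin(45°)
= 11*sqrt(2)

11*sqrt(2)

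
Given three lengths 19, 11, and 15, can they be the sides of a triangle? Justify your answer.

For three segments to close into a triangle, no single side can be as long as the other two combined.
The longest side is 19, and 11 + 15 = 26 > 19.
A triangle can be formed.

Yes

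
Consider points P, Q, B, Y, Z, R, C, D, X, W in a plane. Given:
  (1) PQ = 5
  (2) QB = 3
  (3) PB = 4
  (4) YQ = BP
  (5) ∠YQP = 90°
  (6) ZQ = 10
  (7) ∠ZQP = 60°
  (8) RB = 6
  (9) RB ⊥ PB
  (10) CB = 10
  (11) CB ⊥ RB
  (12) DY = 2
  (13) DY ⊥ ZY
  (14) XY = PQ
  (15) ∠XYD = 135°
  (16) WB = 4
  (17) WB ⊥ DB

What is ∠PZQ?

Step 1: By the law of cosines on triangle ZQP: ZP² = 10² + 5² − 2·10·5·cos(60°) = 75, so ZP = 5·√3.
Step 2: By the inverse law of cosines on triangle PZQ: cos(∠PZQ) = ((5·√3)² + 10² − 5²) / (2·5·√3·10) = 150/173.21 = 0.866, so ∠PZQ = 30°.

Therefore, the measure of angle ∠PZQ = 30°.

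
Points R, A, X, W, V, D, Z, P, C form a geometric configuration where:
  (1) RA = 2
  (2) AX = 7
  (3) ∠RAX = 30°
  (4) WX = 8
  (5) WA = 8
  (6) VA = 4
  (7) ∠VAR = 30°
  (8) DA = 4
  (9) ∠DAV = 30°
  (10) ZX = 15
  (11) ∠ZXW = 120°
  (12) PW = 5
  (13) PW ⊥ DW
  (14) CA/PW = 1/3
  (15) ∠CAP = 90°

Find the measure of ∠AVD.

Step 1: By the law of cosines on triangle VAD: VD² = 4² + 4² − 2·4·4·cos(30°) = 4.29, so VD ≈ 2.07.
Step 2: By the inverse law of cosines on triangle AVD: cos(∠AVD) = (4² + 2.07² − 4²) / (2·4·2.07) = 4.29/16.56 = 0.2588, so ∠AVD = 75°.

Therefore, the measure of angle ∠AVD = 75°.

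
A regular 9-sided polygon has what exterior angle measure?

Each exterior angle of a regular n-gon is 360 / n.
For n = 9: 360 / 9 = 40 degrees.

40 degrees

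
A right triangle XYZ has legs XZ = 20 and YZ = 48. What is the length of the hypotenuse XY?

In a right triangle, the square of the hypotenuse equals the sum of the squares of the two legs.
The legs are 20 and 48, so the hypotenuse = sqrt(400 + 2304) = sqrt(2704) = 52.

52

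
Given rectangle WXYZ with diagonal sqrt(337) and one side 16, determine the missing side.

The diagonal of a rectangle forms a right triangle with the two sides.
Rearranging the Pythagorean theorem: missing side = sqrt(d^2 - known^2).
= sqrt(337 - 256) = sqrt(81) = 9.

9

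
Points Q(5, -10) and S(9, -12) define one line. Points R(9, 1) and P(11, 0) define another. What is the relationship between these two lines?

Slope of line 1: m1 = (-12 - -10)/(9 - 5) = -2/4 = -1/2
Slope of line 2: m2 = (0 - 1)/(11 - 9) = -1/2 = -1/2
m1 = m2, so the lines are parallel.

Parallel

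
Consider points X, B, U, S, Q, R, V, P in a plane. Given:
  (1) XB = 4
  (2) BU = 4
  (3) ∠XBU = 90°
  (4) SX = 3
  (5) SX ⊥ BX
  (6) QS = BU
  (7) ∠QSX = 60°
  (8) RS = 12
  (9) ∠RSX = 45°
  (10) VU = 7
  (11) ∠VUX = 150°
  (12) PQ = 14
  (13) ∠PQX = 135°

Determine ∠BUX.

Step 1: By the law of cosines on triangle UBX: UX² = 4² + 4² − 2·4·4·cos(90°) = 32, so UX = 4·√2.
Step 2: By the inverse law of cosines on triangle BUX: cos(∠BUX) = (4² + (4·√2)² − 4²) / (2·4·4·√2) = 32/45.25 = 0.7071, so ∠BUX = 45°.

Therefore, the measure of angle ∠BUX = 45°.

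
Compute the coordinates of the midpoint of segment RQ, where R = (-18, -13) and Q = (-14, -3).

M = ((x₁ + x₂)/2, (y₁ + y₂)/2)
= ((-18 + -14)/2, (-13 + -3)/2)
= (-32/2, -16/2) = (-16, -8)

(-16, -8)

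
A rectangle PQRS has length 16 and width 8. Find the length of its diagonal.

Using the Pythagorean theorem:
d² = 16² + 8² = 256 + 64 = 320
d = sqrt(320) = 8*sqrt(5)

8*sqrt(5)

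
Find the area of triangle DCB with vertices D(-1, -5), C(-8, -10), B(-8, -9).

Using the Shoelace formula for a triangle:
Area = (1/2)|x0(y1 - y2) + x1(y2 - y0) + x2(y0 - y1)|
Area = (1/2)|-1(-10 - -9) + -8(-9 - -5) + -8(-5 - -10)|
Area = (1/2)|1 + 32 + -40|
Area = (1/2)|-7|
Area = (1/2)(7)
Area = 7/2

7/2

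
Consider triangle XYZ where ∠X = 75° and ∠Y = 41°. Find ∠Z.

By the triangle angle sum property, the three interior angles of any triangle add up to 180°.
We know angle X = 75° and angle Y = 41°, so their sum is 116°.
Therefore angle Z = 180° - 116° = 64°.

64 degrees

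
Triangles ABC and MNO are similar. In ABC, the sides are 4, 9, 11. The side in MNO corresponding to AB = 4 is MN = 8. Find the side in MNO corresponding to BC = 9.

k = 8/4 = 2. NO = 2 * 9 = 18.

18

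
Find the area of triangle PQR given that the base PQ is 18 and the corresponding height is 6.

A triangle's area is half the area of a rectangle with the same base and height.
Area = (1/2) * 18 * 6 = 54.

54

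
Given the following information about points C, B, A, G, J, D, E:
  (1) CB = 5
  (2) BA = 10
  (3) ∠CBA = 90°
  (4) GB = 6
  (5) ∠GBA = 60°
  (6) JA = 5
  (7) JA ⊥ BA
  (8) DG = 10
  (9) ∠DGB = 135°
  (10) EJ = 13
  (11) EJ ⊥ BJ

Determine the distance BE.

Step 1: By the law of cosines on triangle BAJ: BJ² = 10² + 5² − 2·10·5·cos(90°) = 125, so BJ = 5·√5.
Step 2: By the law of cosines on triangle BJE: BE² = (5·√5)² + 13² − 2·5·√5·13·cos(90°) = 294, so BE = 7·√6.

Therefore, the length of BE = 7·√6.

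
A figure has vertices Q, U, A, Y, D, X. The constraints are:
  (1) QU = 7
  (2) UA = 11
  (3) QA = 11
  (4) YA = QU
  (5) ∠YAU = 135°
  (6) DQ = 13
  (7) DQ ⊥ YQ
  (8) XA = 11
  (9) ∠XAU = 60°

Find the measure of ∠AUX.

Step 1: By the law of cosines on triangle UAX: UX² = 11² + 11² − 2·11·11·cos(60°) = 121, so UX = 11.
Step 2: By the inverse law of cosines on triangle AUX: cos(∠AUX) = (11² + 11² − 11²) / (2·11·11) = 121/242 = 0.5, so ∠AUX = 60°.

Therefore, the measure of angle ∠AUX = 60°.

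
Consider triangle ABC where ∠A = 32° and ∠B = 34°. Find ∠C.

angle C = 180 - 32 - 34 = 114 degrees.

114 degrees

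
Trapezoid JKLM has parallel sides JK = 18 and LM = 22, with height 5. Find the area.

A trapezoid's area equals the midsegment times the height.
The midsegment is (18 + 22) / 2 = 20.
Area = 20 * 5 = 100.

100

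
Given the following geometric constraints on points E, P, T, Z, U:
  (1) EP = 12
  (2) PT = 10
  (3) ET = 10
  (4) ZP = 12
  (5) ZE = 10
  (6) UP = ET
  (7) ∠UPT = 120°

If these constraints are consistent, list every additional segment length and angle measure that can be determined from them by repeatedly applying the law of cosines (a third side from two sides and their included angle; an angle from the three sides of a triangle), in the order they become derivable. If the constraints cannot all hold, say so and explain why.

The constraints are consistent. Derivable facts, in order:
After 1 step:
- TU = 10·√3
- ∠EPT = 53.13°
- ∠EPZ = 49.25°
- ∠ETP = 73.74°
- ∠EZP = 65.38°
- ∠PET = 53.13°
- ∠PEZ = 65.38°
After 2 steps:
- ∠PTU = 30°
- ∠PUT = 30°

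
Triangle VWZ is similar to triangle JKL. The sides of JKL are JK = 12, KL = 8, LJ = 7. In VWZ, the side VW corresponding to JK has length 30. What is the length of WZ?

Since the triangles are similar, the ratio of corresponding sides is constant.
Scale factor k = VW / JK = 30 / 12 = 5/2
WZ = k * KL = 5/2 * 8 = 20

20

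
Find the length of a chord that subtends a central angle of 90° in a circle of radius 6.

Drop a perpendicular from the center to the chord, bisecting both the chord and the central angle.
Each half-chord = r sin(θ/2) = 6 sin(45°).
The full chord = 2 × 6 × sin(45°) = 6*sqrt(2).

6*sqrt(2)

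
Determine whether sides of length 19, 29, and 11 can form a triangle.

Check all three triangle inequalities:
19 + 29 = 48 > 11 ✓
19 + 11 = 30 > 29 ✓
29 + 11 = 40 > 19 ✓
All conditions hold, so these sides form a valid triangle.

Yes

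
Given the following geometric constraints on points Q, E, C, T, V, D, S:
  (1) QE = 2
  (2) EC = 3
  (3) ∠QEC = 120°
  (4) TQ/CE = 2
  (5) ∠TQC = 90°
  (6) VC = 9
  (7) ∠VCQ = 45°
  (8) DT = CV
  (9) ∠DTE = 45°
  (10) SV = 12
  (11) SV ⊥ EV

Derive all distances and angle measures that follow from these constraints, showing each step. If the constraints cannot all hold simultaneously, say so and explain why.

The constraints are consistent.

From the given relations:
  TQ = 2·CE = 2·3 = 6
  DT = CV = 9

Step 1: From QE = 2, EC = 3, and ∠QEC = 120°, by the law of cosines:
  QC² = QE² + EC² - 2·QE·EC·cos(120°) = 4 + 9 + 6 = 19
  QC = √19

Step 2: From QC = √19, CV = 9, and ∠QCV = 45°, by the law of cosines:
  QV² = QC² + CV² - 2·QC·CV·cos(45°) = 19 + 81 - 55.48 = 44.52
  QV ≈ 6.67

Step 3: From CQ = √19, QT = 6, and ∠CQT = 90°, by the law of cosines:
  CT² = CQ² + QT² - 2·CQ·QT·cos(90°) = 19 + 36 - 0 = 55
  CT = √55

Step 4: From QC = √19, QE = 2, CE = 3, by the inverse law of cosines:
  cos(∠CQE) = (QC² + QE² - CE²) / (2·QC·QE)
  ∠CQE = 36.59°

Step 5: From CE = 3, CQ = √19, EQ = 2, by the inverse law of cosines:
  cos(∠ECQ) = (CE² + CQ² - EQ²) / (2·CE·CQ)
  ∠ECQ = 23.41°

Step 6: From QC = √19, QV = 6.67, CV = 9, by the inverse law of cosines:
  cos(∠CQV) = (QC² + QV² - CV²) / (2·QC·QV)
  ∠CQV = 107.49°

Step 7: From CQ = √19, CT = √55, QT = 6, by the inverse law of cosines:
  cos(∠QCT) = (CQ² + CT² - QT²) / (2·CQ·CT)
  ∠QCT = 54°

Step 8: From TC = √55, TQ = 6, CQ = √19, by the inverse law of cosines:
  cos(∠CTQ) = (TC² + TQ² - CQ²) / (2·TC·TQ)
  ∠CTQ = 36°

Step 9: From VC = 9, VQ = 6.67, CQ = √19, by the inverse law of cosines:
  cos(∠CVQ) = (VC² + VQ² - CQ²) / (2·VC·VQ)
  ∠CVQ = 27.51°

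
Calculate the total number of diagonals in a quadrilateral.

Each of the 4 vertices connects to 1 non-adjacent vertices via diagonals.
Total connections = 4 × 1 = 4, but each diagonal is counted twice.
Number of diagonals = 4 / 2 = 2.

2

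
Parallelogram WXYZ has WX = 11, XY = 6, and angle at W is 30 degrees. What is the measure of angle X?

In a parallelogram, consecutive angles are supplementary (sum to 180°).
angle X = 180 - angle W
angle X = 180 - 30
angle X = 150 degrees

150 degrees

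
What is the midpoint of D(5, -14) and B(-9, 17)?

M = ((x₁ + x₂)/2, (y₁ + y₂)/2)
= ((5 + -9)/2, (-14 + 17)/2)
= (-4/2, 3/2) = (-2, 3/2)

(-2, 3/2)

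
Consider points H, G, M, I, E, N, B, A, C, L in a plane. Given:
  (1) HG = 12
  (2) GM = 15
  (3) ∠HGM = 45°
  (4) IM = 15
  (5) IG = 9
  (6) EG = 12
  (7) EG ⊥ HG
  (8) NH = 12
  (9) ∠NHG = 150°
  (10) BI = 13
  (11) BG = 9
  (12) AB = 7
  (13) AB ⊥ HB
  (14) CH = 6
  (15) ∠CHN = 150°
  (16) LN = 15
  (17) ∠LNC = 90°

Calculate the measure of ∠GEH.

Step 1: By the law of cosines on triangle EGH: EH² = 12² + 12² − 2·12·12·cos(90°) = 288, so EH = 12·√2.
Step 2: By the inverse law of cosines on triangle GEH: cos(∠GEH) = (12² + (12·√2)² − 12²) / (2·12·12·√2) = 288/407.29 = 0.7071, so ∠GEH = 45°.

Therefore, the measure of angle ∠GEH = 45°.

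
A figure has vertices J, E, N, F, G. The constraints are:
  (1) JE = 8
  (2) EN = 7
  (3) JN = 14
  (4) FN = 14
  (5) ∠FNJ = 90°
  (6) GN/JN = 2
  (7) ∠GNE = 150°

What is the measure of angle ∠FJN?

Step 1: By the law of cosines on triangle JNF: JF² = 14² + 14² − 2·14·14·cos(90°) = 392, so JF = 14·√2.
Step 2: By the inverse law of cosines on triangle FJN: cos(∠FJN) = ((14·√2)² + 14² − 14²) / (2·14·√2·14) = 392/554.37 = 0.7071, so ∠FJN = 45°.

Therefore, the measure of angle ∠FJN = 45°.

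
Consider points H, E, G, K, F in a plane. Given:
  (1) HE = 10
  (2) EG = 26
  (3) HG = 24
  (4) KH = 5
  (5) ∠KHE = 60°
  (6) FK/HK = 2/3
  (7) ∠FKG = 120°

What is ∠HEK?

Step 1: By the law of cosines on triangle EHK: EK² = 10² + 5² − 2·10·5·cos(60°) = 75, so EK = 5·√3.
Step 2: By the inverse law of cosines on triangle HEK: cos(∠HEK) = (10² + (5·√3)² − 5²) / (2·10·5·√3) = 150/173.21 = 0.866, so ∠HEK = 30°.

Therefore, the measure of angle ∠HEK = 30°.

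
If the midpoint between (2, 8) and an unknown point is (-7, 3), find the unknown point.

Using the midpoint formula: M = ((x1 + x2)/2, (y1 + y2)/2)
We know M = (-7, 3) and K = (2, 8)
For x: -7 = (2 + x2)/2, so x2 = 2*-7 - 2 = -16
For y: 3 = (8 + y2)/2, so y2 = 2*3 - 8 = -2
J = (-16, -2)

(-16, -2)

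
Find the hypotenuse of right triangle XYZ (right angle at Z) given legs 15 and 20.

In a right triangle, the square of the hypotenuse equals the sum of the squares of the two legs.
The legs are 15 and 20, so the hypotenuse = sqrt(225 + 400) = sqrt(625) = 25.

25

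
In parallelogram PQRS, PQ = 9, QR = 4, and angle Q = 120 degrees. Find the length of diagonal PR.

Law of cosines: d^2 = 9^2 + 4^2 - 2(9)(4)cos(120°) = 133, so d = sqrt(133).

sqrt(133)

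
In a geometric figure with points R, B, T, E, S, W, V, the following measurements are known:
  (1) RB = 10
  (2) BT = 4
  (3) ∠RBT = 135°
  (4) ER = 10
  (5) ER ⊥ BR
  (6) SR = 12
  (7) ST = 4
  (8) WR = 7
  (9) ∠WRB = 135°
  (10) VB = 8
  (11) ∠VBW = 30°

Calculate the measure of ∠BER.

Step 1: By the law of cosines on triangle ERB: EB² = 10² + 10² − 2·10·10·cos(90°) = 200, so EB = 10·√2.
Step 2: By the inverse law of cosines on triangle BER: cos(∠BER) = ((10·√2)² + 10² − 10²) / (2·10·√2·10) = 200/282.84 = 0.7071, so ∠BER = 45°.

Therefore, the measure of angle ∠BER = 45°.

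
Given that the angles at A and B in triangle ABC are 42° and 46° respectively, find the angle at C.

angle C = 180 - 42 - 46 = 92 degrees.

92 degrees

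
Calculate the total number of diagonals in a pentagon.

Each of the 5 vertices connects to 2 non-adjacent vertices via diagonals.
Total connections = 5 × 2 = 10, but each diagonal is counted twice.
Number of diagonals = 10 / 2 = 5.

5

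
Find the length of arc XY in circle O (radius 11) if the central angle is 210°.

Arc length = 2πr × θ/360
= 2π × 11 × 7/12
= 77*pi/6

77*pi/6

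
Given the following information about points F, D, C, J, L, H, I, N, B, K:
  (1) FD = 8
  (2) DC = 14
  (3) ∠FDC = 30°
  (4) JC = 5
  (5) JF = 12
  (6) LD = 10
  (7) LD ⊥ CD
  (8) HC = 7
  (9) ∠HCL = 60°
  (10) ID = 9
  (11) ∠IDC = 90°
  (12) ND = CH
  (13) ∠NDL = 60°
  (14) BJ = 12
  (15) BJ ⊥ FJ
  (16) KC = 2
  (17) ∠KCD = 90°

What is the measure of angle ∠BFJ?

Step 1: By the law of cosines on triangle FJB: FB² = 12² + 12² − 2·12·12·cos(90°) = 288, so FB = 12·√2.
Step 2: By the inverse law of cosines on triangle BFJ: cos(∠BFJ) = ((12·√2)² + 12² − 12²) / (2·12·√2·12) = 288/407.29 = 0.7071, so ∠BFJ = 45°.

Therefore, the measure of angle ∠BFJ = 45°.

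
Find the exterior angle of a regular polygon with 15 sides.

Each exterior angle of a regular n-gon is 360 / n.
For n = 15: 360 / 15 = 24 degrees.

24 degrees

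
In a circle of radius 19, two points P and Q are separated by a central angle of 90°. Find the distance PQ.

Chord = 2(19) sin(45°) = 19*sqrt(2)

19*sqrt(2)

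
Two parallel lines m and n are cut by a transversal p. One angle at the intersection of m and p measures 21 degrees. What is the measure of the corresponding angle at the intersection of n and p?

Corresponding angles are equal: 21 degrees.

21 degrees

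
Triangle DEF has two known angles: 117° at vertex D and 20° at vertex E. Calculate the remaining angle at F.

Let angle F = x. Then 117 + 20 + x = 180.
x = 180 - 137 = 43 degrees.

43 degrees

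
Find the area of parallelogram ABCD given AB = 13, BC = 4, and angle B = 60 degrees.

Area = a * b * sin(theta)
Area = 13 * 4 * sin(60 degrees)
Area = 52 * sqrt(3)/2
Area = 26*sqrt(3)

26*sqrt(3)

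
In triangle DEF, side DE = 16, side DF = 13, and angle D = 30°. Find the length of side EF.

Law of cosines: EF^2 = 16^2 + 13^2 - 2(16)(13)cos(30°) = 425 - 208*sqrt(3), so EF = sqrt(425 - 208*sqrt(3)).

sqrt(425 - 208*sqrt(3))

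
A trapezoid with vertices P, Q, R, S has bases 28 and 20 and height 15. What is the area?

Area of a trapezoid = (base1 + base2) * height / 2
Area = (28 + 20) * 15 / 2
Area = 48 * 15 / 2
Area = 720 / 2
Area = 360

360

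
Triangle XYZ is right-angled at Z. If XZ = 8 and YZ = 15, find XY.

XY = sqrt(8^2 + 15^2) = sqrt(289) = 17

17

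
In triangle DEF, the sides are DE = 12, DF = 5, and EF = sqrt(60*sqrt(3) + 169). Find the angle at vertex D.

When all three sides of a triangle are known, the law of cosines can be rearranged to find any angle.
cos(C) = (a² + b² - c²) / (2ab) gives cos(D) = -sqrt(3)/2.
Taking the inverse cosine: D = 150°.

150°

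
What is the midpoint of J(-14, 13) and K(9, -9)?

The midpoint is the average of the coordinates:
x: (-14 + 9)/2 = -5/2
y: (13 + -9)/2 = 2
Midpoint = (-5/2, 2)

(-5/2, 2)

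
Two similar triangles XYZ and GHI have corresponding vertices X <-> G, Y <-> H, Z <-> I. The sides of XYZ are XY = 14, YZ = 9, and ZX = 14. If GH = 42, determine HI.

Similar triangles have proportional sides. Setting up the proportion:
GH / XY = HI / YZ
42 / 14 = HI / 9
HI = 9 * 42 / 14 = 27.

27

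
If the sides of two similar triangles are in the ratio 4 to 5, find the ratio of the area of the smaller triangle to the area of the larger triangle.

Area ratio = (side ratio)^2 = (4/5)^2 = 16:25.

16:25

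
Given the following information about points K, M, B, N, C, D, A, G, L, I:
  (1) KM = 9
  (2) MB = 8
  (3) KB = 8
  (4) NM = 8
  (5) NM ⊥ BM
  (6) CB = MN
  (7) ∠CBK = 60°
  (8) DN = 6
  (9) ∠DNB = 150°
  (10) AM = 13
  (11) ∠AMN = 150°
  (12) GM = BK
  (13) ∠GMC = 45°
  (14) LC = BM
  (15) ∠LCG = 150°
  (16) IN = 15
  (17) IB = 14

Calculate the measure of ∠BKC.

From the given relations: CB = MN = 8.
Step 1: By the law of cosines on triangle KBC: KC² = 8² + 8² − 2·8·8·cos(60°) = 64, so KC = 8.
Step 2: By the inverse law of cosines on triangle BKC: cos(∠BKC) = (8² + 8² − 8²) / (2·8·8) = 64/128 = 0.5, so ∠BKC = 60°.

Therefore, the measure of angle ∠BKC = 60°.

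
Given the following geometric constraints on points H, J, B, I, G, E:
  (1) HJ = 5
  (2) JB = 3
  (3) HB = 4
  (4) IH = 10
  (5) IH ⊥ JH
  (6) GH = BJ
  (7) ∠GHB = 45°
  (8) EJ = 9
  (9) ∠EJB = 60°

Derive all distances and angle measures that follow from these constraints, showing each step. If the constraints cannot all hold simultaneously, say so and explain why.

The constraints are consistent.

From the given relations:
  GH = BJ = 3

Step 1: From JH = 5, HI = 10, and ∠JHI = 90°, by the law of cosines:
  JI² = JH² + HI² - 2·JH·HI·cos(90°) = 25 + 100 - 0 = 125
  JI = 5·√5

Step 2: From BH = 4, HG = 3, and ∠BHG = 45°, by the law of cosines:
  BG² = BH² + HG² - 2·BH·HG·cos(45°) = 16 + 9 - 16.97 = 8.029
  BG ≈ 2.83

Step 3: From BJ = 3, JE = 9, and ∠BJE = 60°, by the law of cosines:
  BE² = BJ² + JE² - 2·BJ·JE·cos(60°) = 9 + 81 - 27 = 63
  BE = 3·√7

Step 4: From HB = 4, HJ = 5, BJ = 3, by the inverse law of cosines:
  cos(∠BHJ) = (HB² + HJ² - BJ²) / (2·HB·HJ)
  ∠BHJ = 36.87°

Step 5: From JB = 3, JH = 5, BH = 4, by the inverse law of cosines:
  cos(∠BJH) = (JB² + JH² - BH²) / (2·JB·JH)
  ∠BJH = 53.13°

Step 6: From BH = 4, BJ = 3, HJ = 5, by the inverse law of cosines:
  cos(∠HBJ) = (BH² + BJ² - HJ²) / (2·BH·BJ)
  ∠HBJ = 90°

Step 7: From JH = 5, JI = 5·√5, HI = 10, by the inverse law of cosines:
  cos(∠HJI) = (JH² + JI² - HI²) / (2·JH·JI)
  ∠HJI = 63.43°

Step 8: From BE = 3·√7, BJ = 3, EJ = 9, by the inverse law of cosines:
  cos(∠EBJ) = (BE² + BJ² - EJ²) / (2·BE·BJ)
  ∠EBJ = 100.89°

Step 9: From BG = 2.83, BH = 4, GH = 3, by the inverse law of cosines:
  cos(∠GBH) = (BG² + BH² - GH²) / (2·BG·BH)
  ∠GBH = 48.47°

Step 10: From IH = 10, IJ = 5·√5, HJ = 5, by the inverse law of cosines:
  cos(∠HIJ) = (IH² + IJ² - HJ²) / (2·IH·IJ)
  ∠HIJ = 26.57°

Step 11: From GB = 2.83, GH = 3, BH = 4, by the inverse law of cosines:
  cos(∠BGH) = (GB² + GH² - BH²) / (2·GB·GH)
  ∠BGH = 86.53°

Step 12: From EB = 3·√7, EJ = 9, BJ = 3, by the inverse law of cosines:
  cos(∠BEJ) = (EB² + EJ² - BJ²) / (2·EB·EJ)
  ∠BEJ = 19.11°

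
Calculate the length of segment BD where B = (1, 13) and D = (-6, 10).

The horizontal distance is |-6 - 1| = 7 and the vertical distance is |10 - 13| = 3.
By the Pythagorean theorem, d = sqrt(7^2 + 3^2) = sqrt(58).

sqrt(58)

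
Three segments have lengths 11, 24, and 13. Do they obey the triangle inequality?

Check the triangle inequality: 11 + 13 = 24 ≤ 24.
Since the sum of two sides does not exceed the third, no triangle can be formed.

No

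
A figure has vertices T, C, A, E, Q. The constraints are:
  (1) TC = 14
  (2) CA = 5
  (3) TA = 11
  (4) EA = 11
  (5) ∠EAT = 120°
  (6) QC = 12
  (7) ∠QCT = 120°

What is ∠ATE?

Step 1: By the law of cosines on triangle TAE: TE² = 11² + 11² − 2·11·11·cos(120°) = 363, so TE = 11·√3.
Step 2: By the inverse law of cosines on triangle ATE: cos(∠ATE) = (11² + (11·√3)² − 11²) / (2·11·11·√3) = 363/419.16 = 0.866, so ∠ATE = 30°.

Therefore, the measure of angle ∠ATE = 30°.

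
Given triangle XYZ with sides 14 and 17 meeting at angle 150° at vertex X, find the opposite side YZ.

When two sides and the included angle are known, the law of cosines gives the third side.
c^2 = a^2 + b^2 - 2ab cos(C) generalizes the Pythagorean theorem to non-right triangles.
Here: YZ^2 = 196 + 289 - 476*(-sqrt(3)/2) = 238*sqrt(3) + 485
YZ = sqrt(238*sqrt(3) + 485)

sqrt(238*sqrt(3) + 485)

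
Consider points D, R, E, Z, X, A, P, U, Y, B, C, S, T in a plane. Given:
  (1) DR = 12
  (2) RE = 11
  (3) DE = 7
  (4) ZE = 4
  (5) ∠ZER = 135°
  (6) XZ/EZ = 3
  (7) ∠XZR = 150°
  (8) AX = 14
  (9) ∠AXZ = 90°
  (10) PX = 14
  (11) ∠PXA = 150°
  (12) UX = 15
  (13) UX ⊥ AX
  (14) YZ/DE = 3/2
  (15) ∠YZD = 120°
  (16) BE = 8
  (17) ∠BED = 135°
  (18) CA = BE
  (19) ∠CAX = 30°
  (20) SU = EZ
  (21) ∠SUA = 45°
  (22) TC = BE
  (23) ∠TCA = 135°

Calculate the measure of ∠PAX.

Step 1: By the law of cosines on triangle AXP: AP² = 14² + 14² − 2·14·14·cos(150°) = 731.48, so AP ≈ 27.05.
Step 2: By the inverse law of cosines on triangle PAX: cos(∠PAX) = (27.05² + 14² − 14²) / (2·27.05·14) = 731.48/757.29 = 0.9659, so ∠PAX = 15°.

Therefore, the measure of angle ∠PAX = 15°.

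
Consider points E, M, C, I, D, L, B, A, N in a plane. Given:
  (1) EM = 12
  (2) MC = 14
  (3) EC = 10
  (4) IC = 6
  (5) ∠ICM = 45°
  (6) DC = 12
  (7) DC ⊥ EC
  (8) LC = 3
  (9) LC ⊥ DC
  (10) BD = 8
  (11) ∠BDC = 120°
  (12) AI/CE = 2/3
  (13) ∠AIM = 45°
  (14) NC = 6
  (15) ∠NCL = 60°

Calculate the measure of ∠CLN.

Step 1: By the law of cosines on triangle LCN: LN² = 3² + 6² − 2·3·6·cos(60°) = 27, so LN = 3·√3.
Step 2: By the inverse law of cosines on triangle CLN: cos(∠CLN) = (3² + (3·√3)² − 6²) / (2·3·3·√3) = 0/31.18 = 0, so ∠CLN = 90°.

Therefore, the measure of angle ∠CLN = 90°.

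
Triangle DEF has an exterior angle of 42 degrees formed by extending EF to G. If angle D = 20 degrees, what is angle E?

The exterior angle theorem states that an exterior angle equals the sum of the two non-adjacent interior angles.
So 42 = 20 + angle E, which gives angle E = 42 - 20 = 22 degrees.

22 degrees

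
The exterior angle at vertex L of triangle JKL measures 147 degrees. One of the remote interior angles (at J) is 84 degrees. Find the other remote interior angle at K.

angle K = 147 - 84 = 63 degrees (exterior angle theorem).

63 degrees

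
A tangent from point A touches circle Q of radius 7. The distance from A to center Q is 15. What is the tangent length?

tangent = √(d² - r²) = √(15² - 7²) = √(225 - 49) = √176 = 4*sqrt(11)

4*sqrt(11)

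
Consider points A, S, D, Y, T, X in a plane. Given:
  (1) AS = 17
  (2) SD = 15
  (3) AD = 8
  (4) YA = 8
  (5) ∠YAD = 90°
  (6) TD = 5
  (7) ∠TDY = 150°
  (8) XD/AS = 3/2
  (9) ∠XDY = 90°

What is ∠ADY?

Step 1: By the law of cosines on triangle DAY: DY² = 8² + 8² − 2·8·8·cos(90°) = 128, so DY = 8·√2.
Step 2: By the inverse law of cosines on triangle ADY: cos(∠ADY) = (8² + (8·√2)² − 8²) / (2·8·8·√2) = 128/181.02 = 0.7071, so ∠ADY = 45°.

Therefore, the measure of angle ∠ADY = 45°.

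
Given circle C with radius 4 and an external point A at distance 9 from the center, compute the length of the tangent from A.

tangent = √(d² - r²) = √(9² - 4²) = √(81 - 16) = √65 = sqrt(65)

sqrt(65)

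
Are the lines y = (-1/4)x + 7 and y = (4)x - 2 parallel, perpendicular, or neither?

Slope of line 1: m1 = -1/4
Slope of line 2: m2 = 4
m1 * m2 = -1, so perpendicular.

Perpendicular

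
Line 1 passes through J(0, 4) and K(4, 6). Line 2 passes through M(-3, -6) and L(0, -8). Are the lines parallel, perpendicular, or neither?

Slope of line 1: m1 = (6 - 4)/(4 - 0) = 2/4 = 1/2
Slope of line 2: m2 = (-8 - -6)/(0 - -3) = -2/3 = -2/3
For parallel lines we need equal slopes: 1/2 != -2/3.
For perpendicular lines we need m1*m2 = -1: (1/2)(-2/3) = -1/3 != -1.
Since neither condition holds, the lines are neither parallel nor perpendicular.

Neither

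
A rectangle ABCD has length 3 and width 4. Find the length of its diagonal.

A rectangle's diagonal splits it into two right triangles, with the diagonal as the hypotenuse.
By the Pythagorean theorem, d^2 = 3^2 + 4^2 = 25.
Therefore d = sqrt(25) = 5.

5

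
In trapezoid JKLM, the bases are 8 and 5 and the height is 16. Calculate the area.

Area of a trapezoid = (base1 + base2) * height / 2
Area = (8 + 5) * 16 / 2
Area = 13 * 16 / 2
Area = 208 / 2
Area = 104

104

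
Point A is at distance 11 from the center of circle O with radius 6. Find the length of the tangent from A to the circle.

The tangent, radius, and line from the external point to the center form a right triangle.
The right angle is where the tangent meets the radius.
By the Pythagorean theorem: tangent² + 6² = 11²
tangent² = 121 - 36 = 85
tangent = sqrt(85)

sqrt(85)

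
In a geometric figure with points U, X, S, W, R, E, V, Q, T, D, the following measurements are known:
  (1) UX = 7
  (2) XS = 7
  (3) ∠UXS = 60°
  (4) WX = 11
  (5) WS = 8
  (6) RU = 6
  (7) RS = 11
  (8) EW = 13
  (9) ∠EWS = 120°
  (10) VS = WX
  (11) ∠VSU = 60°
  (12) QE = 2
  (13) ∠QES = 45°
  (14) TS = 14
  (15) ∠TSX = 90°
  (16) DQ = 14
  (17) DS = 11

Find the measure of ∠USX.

Step 1: By the law of cosines on triangle SXU: SU² = 7² + 7² − 2·7·7·cos(60°) = 49, so SU = 7.
Step 2: By the inverse law of cosines on triangle USX: cos(∠USX) = (7² + 7² − 7²) / (2·7·7) = 49/98 = 0.5, so ∠USX = 60°.

Therefore, the measure of angle ∠USX = 60°.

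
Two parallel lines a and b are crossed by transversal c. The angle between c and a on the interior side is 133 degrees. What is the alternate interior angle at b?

Alternate interior angles lie on opposite sides of the transversal, between the parallel lines.
By the alternate interior angle theorem, they are equal: 133 degrees.

133 degrees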